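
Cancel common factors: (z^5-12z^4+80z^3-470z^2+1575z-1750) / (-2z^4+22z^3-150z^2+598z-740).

(-z^3+5z^2-35z+175)/(2z^2-8z+74)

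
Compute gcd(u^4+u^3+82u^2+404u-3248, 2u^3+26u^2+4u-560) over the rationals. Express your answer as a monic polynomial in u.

Apply the Euclidean algorithm:
  u^4+u^3+82u^2+404u-3248 = ((1/2)u-6)(2u^3+26u^2+4u-560) + (236u^2+708u-6608)
  2u^3+26u^2+4u-560 = ((1/118)u+5/59)(236u^2+708u-6608) + (0)
Last nonzero remainder: 236u^2+708u-6608. Dividing through by 236 gives the monic gcd u^2+3u-28.

u^2+3u-28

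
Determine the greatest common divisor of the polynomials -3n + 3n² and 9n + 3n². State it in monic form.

Euclidean algorithm in ℚ[n]:
  3n² - 3n = (3n² + 9n) + (-12n)
  3n² + 9n = (-(1/4)n - 3/4)(-12n) + (0)
Last nonzero remainder: -12n. Dividing through by -12 gives the monic gcd n.

n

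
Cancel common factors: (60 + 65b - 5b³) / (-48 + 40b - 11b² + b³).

(-15 - 20b - 5b²)/(12 - 7b + b²)

Repeated division with remainder:
  -5b³ + 65b + 60 = (-5)(b³ - 11b² + 40b - 48) + (-55b² + 265b - 180)
  b³ - 11b² + 40b - 48 = (-(1/55)b + 68/605)(-55b² + 265b - 180) + ((840/121)b - 3360/121)
  -55b² + 265b - 180 = (-(1331/168)b + 363/56)((840/121)b - 3360/121) + (0)
Last nonzero remainder: (840/121)b - 3360/121. Dividing through by 840/121 gives the monic gcd b - 4.
Cancel b - 4 from numerator and denominator to get the reduced form.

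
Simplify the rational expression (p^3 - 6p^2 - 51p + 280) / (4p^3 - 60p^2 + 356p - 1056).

(p^2 + 2p - 35)/(4p^2 - 28p + 132)

Repeated division with remainder:
  p^3 - 6p^2 - 51p + 280 = (1/4)(4p^3 - 60p^2 + 356p - 1056) + (9p^2 - 140p + 544)
  4p^3 - 60p^2 + 356p - 1056 = ((4/9)p + 20/81)(9p^2 - 140p + 544) + ((12052/81)p - 96416/81)
  9p^2 - 140p + 544 = ((729/12052)p - 1377/3013)((12052/81)p - 96416/81) + (0)
Last nonzero remainder: (12052/81)p - 96416/81. Dividing through by 12052/81 gives the monic gcd p - 8.
Cancel p - 8 from numerator and denominator to get the reduced form.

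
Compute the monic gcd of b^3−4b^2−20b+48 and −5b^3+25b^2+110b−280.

Apply the Euclidean algorithm:
  b^3−4b^2−20b+48 = (−1/5)(−5b^3+25b^2+110b−280) + (b^2+2b−8)
  −5b^3+25b^2+110b−280 = (−5b+35)(b^2+2b−8) + (0)
The last nonzero remainder b^2+2b−8 is already monic.

b^2+2b−8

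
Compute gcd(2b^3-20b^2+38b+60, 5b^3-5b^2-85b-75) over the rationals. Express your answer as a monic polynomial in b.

b^2-4b-5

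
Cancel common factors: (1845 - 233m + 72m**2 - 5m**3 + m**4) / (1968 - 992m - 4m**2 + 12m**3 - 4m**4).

Apply the Euclidean algorithm:
  m**4 - 5m**3 + 72m**2 - 233m + 1845 = (-1/4)(-4m**4 + 12m**3 - 4m**2 - 992m + 1968) + (-2m**3 + 71m**2 - 481m + 2337)
  -4m**4 + 12m**3 - 4m**2 - 992m + 1968 = (2m + 65)(-2m**3 + 71m**2 - 481m + 2337) + (-3657m**2 + 25599m - 149937)
  -2m**3 + 71m**2 - 481m + 2337 = ((2/3657)m - 19/1219)(-3657m**2 + 25599m - 149937) + (0)
Last nonzero remainder: -3657m**2 + 25599m - 149937. Dividing through by -3657 gives the monic gcd m**2 - 7m + 41.
Cancel m**2 - 7m + 41 from numerator and denominator to get the reduced form.

(-45 - 2m - m**2)/(-48 + 16m + 4m**2)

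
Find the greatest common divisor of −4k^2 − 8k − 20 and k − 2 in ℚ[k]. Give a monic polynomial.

1

By polynomial division,
  −4k^2 − 8k − 20 = (−4k − 16)(k − 2) + (−52)
  k − 2 = (−(1/52)k + 1/26)(−52) + (0)
The last nonzero remainder is the constant −52, so the polynomials are coprime and gcd = 1.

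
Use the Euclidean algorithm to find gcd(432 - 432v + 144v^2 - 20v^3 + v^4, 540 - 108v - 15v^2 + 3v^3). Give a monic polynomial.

Euclidean algorithm in ℚ[v]:
  v^4 - 20v^3 + 144v^2 - 432v + 432 = ((1/3)v - 5)(3v^3 - 15v^2 - 108v + 540) + (105v^2 - 1152v + 3132)
  3v^3 - 15v^2 - 108v + 540 = ((1/35)v + 209/1225)(105v^2 - 1152v + 3132) + (-(1152/1225)v + 6912/1225)
  105v^2 - 1152v + 3132 = (-(42875/384)v + 35525/64)(-(1152/1225)v + 6912/1225) + (0)
Last nonzero remainder: -(1152/1225)v + 6912/1225. Dividing through by -1152/1225 gives the monic gcd v - 6.

-6 + v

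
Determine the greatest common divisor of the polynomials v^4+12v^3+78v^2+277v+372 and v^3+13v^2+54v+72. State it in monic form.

v^2+7v+12

Euclidean algorithm in ℚ[v]:
  v^4+12v^3+78v^2+277v+372 = (v−1)(v^3+13v^2+54v+72) + (37v^2+259v+444)
  v^3+13v^2+54v+72 = ((1/37)v+6/37)(37v^2+259v+444) + (0)
Last nonzero remainder: 37v^2+259v+444. Dividing through by 37 gives the monic gcd v^2+7v+12.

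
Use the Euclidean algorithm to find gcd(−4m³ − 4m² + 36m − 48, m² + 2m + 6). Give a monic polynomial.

1

Repeated division with remainder:
  −4m³ − 4m² + 36m − 48 = (−4m + 4)(m² + 2m + 6) + (52m − 72)
  m² + 2m + 6 = ((1/52)m + 11/169)(52m − 72) + (1806/169)
  52m − 72 = ((4394/903)m − 2028/301)(1806/169) + (0)
The last nonzero remainder is the constant 1806/169, so the polynomials are coprime and gcd = 1.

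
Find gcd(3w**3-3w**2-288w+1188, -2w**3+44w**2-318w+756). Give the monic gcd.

Euclidean algorithm in ℚ[w]:
  3w**3-3w**2-288w+1188 = (-3/2)(-2w**3+44w**2-318w+756) + (63w**2-765w+2322)
  -2w**3+44w**2-318w+756 = (-(2/63)w+46/147)(63w**2-765w+2322) + (-(240/49)w+1440/49)
  63w**2-765w+2322 = (-(1029/80)w+6321/80)(-(240/49)w+1440/49) + (0)
Last nonzero remainder: -(240/49)w+1440/49. Dividing through by -240/49 gives the monic gcd w-6.

w-6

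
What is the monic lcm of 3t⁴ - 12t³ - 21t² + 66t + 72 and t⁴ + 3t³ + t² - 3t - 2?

t⁶ - 4t⁵ - 8t⁴ + 26t³ + 31t² - 22t - 24

Repeated division with remainder:
  3t⁴ - 12t³ - 21t² + 66t + 72 = (3)(t⁴ + 3t³ + t² - 3t - 2) + (-21t³ - 24t² + 75t + 78)
  t⁴ + 3t³ + t² - 3t - 2 = (-(1/21)t - 13/147)(-21t³ - 24t² + 75t + 78) + ((120/49)t² + (360/49)t + 240/49)
  -21t³ - 24t² + 75t + 78 = (-(343/40)t + 637/40)((120/49)t² + (360/49)t + 240/49) + (0)
Last nonzero remainder: (120/49)t² + (360/49)t + 240/49. Dividing through by 120/49 gives the monic gcd t² + 3t + 2.
Then lcm(f, g) = f·g / gcd(f, g); expanding and making the result monic gives the answer.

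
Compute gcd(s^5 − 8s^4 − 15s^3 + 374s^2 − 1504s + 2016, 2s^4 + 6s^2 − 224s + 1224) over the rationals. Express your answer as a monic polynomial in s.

s^2 − 7s + 18

Euclidean algorithm in ℚ[s]:
  s^5 − 8s^4 − 15s^3 + 374s^2 − 1504s + 2016 = ((1/2)s − 4)(2s^4 + 6s^2 − 224s + 1224) + (−18s^3 + 510s^2 − 3012s + 6912)
  2s^4 + 6s^2 − 224s + 1224 = (−(1/9)s − 85/27)(−18s^3 + 510s^2 − 3012s + 6912) + ((11492/9)s^2 − (80444/9)s + 22984)
  −18s^3 + 510s^2 − 3012s + 6912 = (−(81/5746)s + 864/2873)((11492/9)s^2 − (80444/9)s + 22984) + (0)
Last nonzero remainder: (11492/9)s^2 − (80444/9)s + 22984. Dividing through by 11492/9 gives the monic gcd s^2 − 7s + 18.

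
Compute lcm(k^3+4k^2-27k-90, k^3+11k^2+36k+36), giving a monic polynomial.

k^4+6k^3-19k^2-144k-180

Euclidean algorithm in ℚ[k]:
  k^3+4k^2-27k-90 = (k^3+11k^2+36k+36) + (-7k^2-63k-126)
  k^3+11k^2+36k+36 = (-(1/7)k-2/7)(-7k^2-63k-126) + (0)
Last nonzero remainder: -7k^2-63k-126. Dividing through by -7 gives the monic gcd k^2+9k+18.
Then lcm(f, g) = f·g / gcd(f, g); expanding and making the result monic gives the answer.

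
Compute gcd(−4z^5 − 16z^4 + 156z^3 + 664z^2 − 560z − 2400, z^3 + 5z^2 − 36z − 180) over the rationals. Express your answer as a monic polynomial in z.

z^2 − z − 30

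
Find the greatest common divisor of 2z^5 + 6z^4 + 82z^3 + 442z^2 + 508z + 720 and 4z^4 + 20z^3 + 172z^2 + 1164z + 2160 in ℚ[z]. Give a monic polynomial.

z^3 + 2z^2 + 37z + 180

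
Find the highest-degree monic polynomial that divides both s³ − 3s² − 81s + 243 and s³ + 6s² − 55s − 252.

s + 9

Euclidean algorithm in ℚ[s]:
  s³ − 3s² − 81s + 243 = (s³ + 6s² − 55s − 252) + (−9s² − 26s + 495)
  s³ + 6s² − 55s − 252 = (−(1/9)s − 28/81)(−9s² − 26s + 495) + (−(728/81)s − 728/9)
  −9s² − 26s + 495 = ((729/728)s − 4455/728)(−(728/81)s − 728/9) + (0)
Last nonzero remainder: −(728/81)s − 728/9. Dividing through by −728/81 gives the monic gcd s + 9.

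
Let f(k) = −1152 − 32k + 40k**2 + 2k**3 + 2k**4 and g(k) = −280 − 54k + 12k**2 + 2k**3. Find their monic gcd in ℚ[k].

Repeated division with remainder:
  2k**4 + 2k**3 + 40k**2 − 32k − 1152 = (k − 5)(2k**3 + 12k**2 − 54k − 280) + (154k**2 − 22k − 2552)
  2k**3 + 12k**2 − 54k − 280 = ((1/77)k + 43/539)(154k**2 − 22k − 2552) + (−(936/49)k − 3744/49)
  154k**2 − 22k − 2552 = (−(3773/468)k + 15631/468)(−(936/49)k − 3744/49) + (0)
Last nonzero remainder: −(936/49)k − 3744/49. Dividing through by −936/49 gives the monic gcd k + 4.

4 + k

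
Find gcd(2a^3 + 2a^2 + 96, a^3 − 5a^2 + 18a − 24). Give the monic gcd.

Apply the Euclidean algorithm:
  2a^3 + 2a^2 + 96 = (2)(a^3 − 5a^2 + 18a − 24) + (12a^2 − 36a + 144)
  a^3 − 5a^2 + 18a − 24 = ((1/12)a − 1/6)(12a^2 − 36a + 144) + (0)
Last nonzero remainder: 12a^2 − 36a + 144. Dividing through by 12 gives the monic gcd a^2 − 3a + 12.

a^2 − 3a + 12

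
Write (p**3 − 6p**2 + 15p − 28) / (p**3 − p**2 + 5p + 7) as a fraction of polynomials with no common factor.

Apply the Euclidean algorithm:
  p**3 − 6p**2 + 15p − 28 = (p**3 − p**2 + 5p + 7) + (−5p**2 + 10p − 35)
  p**3 − p**2 + 5p + 7 = (−(1/5)p − 1/5)(−5p**2 + 10p − 35) + (0)
Last nonzero remainder: −5p**2 + 10p − 35. Dividing through by −5 gives the monic gcd p**2 − 2p + 7.
Cancel p**2 − 2p + 7 from numerator and denominator to get the reduced form.

(p − 4)/(p + 1)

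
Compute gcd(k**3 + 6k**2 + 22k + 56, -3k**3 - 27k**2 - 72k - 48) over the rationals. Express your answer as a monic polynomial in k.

k + 4

Apply the Euclidean algorithm:
  k**3 + 6k**2 + 22k + 56 = (-1/3)(-3k**3 - 27k**2 - 72k - 48) + (-3k**2 - 2k + 40)
  -3k**3 - 27k**2 - 72k - 48 = (k + 25/3)(-3k**2 - 2k + 40) + (-(286/3)k - 1144/3)
  -3k**2 - 2k + 40 = ((9/286)k - 15/143)(-(286/3)k - 1144/3) + (0)
Last nonzero remainder: -(286/3)k - 1144/3. Dividing through by -286/3 gives the monic gcd k + 4.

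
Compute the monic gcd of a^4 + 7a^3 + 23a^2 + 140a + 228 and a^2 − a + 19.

a^2 − a + 19

By polynomial division,
  a^4 + 7a^3 + 23a^2 + 140a + 228 = (a^2 + 8a + 12)(a^2 − a + 19) + (0)
The last nonzero remainder a^2 − a + 19 is already monic.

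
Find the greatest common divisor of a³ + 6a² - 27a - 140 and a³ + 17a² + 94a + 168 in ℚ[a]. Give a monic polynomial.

Repeated division with remainder:
  a³ + 6a² - 27a - 140 = (a³ + 17a² + 94a + 168) + (-11a² - 121a - 308)
  a³ + 17a² + 94a + 168 = (-(1/11)a - 6/11)(-11a² - 121a - 308) + (0)
Last nonzero remainder: -11a² - 121a - 308. Dividing through by -11 gives the monic gcd a² + 11a + 28.

a² + 11a + 28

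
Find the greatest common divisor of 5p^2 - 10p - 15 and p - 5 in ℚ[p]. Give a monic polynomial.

Repeated division with remainder:
  5p^2 - 10p - 15 = (5p + 15)(p - 5) + (60)
  p - 5 = ((1/60)p - 1/12)(60) + (0)
The last nonzero remainder is the constant 60, so the polynomials are coprime and gcd = 1.

1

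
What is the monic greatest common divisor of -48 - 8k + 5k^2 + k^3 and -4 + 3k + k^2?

Euclidean algorithm in ℚ[k]:
  k^3 + 5k^2 - 8k - 48 = (k + 2)(k^2 + 3k - 4) + (-10k - 40)
  k^2 + 3k - 4 = (-(1/10)k + 1/10)(-10k - 40) + (0)
Last nonzero remainder: -10k - 40. Dividing through by -10 gives the monic gcd k + 4.

4 + k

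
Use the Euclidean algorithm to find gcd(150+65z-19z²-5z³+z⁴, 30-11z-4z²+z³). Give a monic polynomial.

Repeated division with remainder:
  z⁴-5z³-19z²+65z+150 = (z-1)(z³-4z²-11z+30) + (-12z²+24z+180)
  z³-4z²-11z+30 = (-(1/12)z+1/6)(-12z²+24z+180) + (0)
Last nonzero remainder: -12z²+24z+180. Dividing through by -12 gives the monic gcd z²-2z-15.

-15-2z+z²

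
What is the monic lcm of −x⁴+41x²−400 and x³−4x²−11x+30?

Euclidean algorithm in ℚ[x]:
  −x⁴+41x²−400 = (−x−4)(x³−4x²−11x+30) + (14x²−14x−280)
  x³−4x²−11x+30 = ((1/14)x−3/14)(14x²−14x−280) + (6x−30)
  14x²−14x−280 = ((7/3)x+28/3)(6x−30) + (0)
Last nonzero remainder: 6x−30. Dividing through by 6 gives the monic gcd x−5.
Then lcm(f, g) = f·g / gcd(f, g); expanding and making the result monic gives the answer.

x⁶+x⁵−47x⁴−41x³+646x²+400x−2400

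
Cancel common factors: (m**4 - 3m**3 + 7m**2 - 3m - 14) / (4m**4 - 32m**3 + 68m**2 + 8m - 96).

(m**2 - 2m + 7)/(4m**2 - 28m + 48)

Apply the Euclidean algorithm:
  m**4 - 3m**3 + 7m**2 - 3m - 14 = (1/4)(4m**4 - 32m**3 + 68m**2 + 8m - 96) + (5m**3 - 10m**2 - 5m + 10)
  4m**4 - 32m**3 + 68m**2 + 8m - 96 = ((4/5)m - 24/5)(5m**3 - 10m**2 - 5m + 10) + (24m**2 - 24m - 48)
  5m**3 - 10m**2 - 5m + 10 = ((5/24)m - 5/24)(24m**2 - 24m - 48) + (0)
Last nonzero remainder: 24m**2 - 24m - 48. Dividing through by 24 gives the monic gcd m**2 - m - 2.
Cancel m**2 - m - 2 from numerator and denominator to get the reduced form.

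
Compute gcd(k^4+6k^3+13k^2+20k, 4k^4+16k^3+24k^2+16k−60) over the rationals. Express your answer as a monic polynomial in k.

k^2+2k+5

Repeated division with remainder:
  k^4+6k^3+13k^2+20k = (1/4)(4k^4+16k^3+24k^2+16k−60) + (2k^3+7k^2+16k+15)
  4k^4+16k^3+24k^2+16k−60 = (2k+1)(2k^3+7k^2+16k+15) + (−15k^2−30k−75)
  2k^3+7k^2+16k+15 = (−(2/15)k−1/5)(−15k^2−30k−75) + (0)
Last nonzero remainder: −15k^2−30k−75. Dividing through by −15 gives the monic gcd k^2+2k+5.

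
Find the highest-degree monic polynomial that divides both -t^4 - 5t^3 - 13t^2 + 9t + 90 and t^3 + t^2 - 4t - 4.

t - 2

Repeated division with remainder:
  -t^4 - 5t^3 - 13t^2 + 9t + 90 = (-t - 4)(t^3 + t^2 - 4t - 4) + (-13t^2 - 11t + 74)
  t^3 + t^2 - 4t - 4 = (-(1/13)t - 2/169)(-13t^2 - 11t + 74) + ((264/169)t - 528/169)
  -13t^2 - 11t + 74 = (-(2197/264)t - 6253/264)((264/169)t - 528/169) + (0)
Last nonzero remainder: (264/169)t - 528/169. Dividing through by 264/169 gives the monic gcd t - 2.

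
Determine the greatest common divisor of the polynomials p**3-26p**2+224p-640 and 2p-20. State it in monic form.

p-10

By polynomial division,
  p**3-26p**2+224p-640 = ((1/2)p**2-8p+32)(2p-20) + (0)
Last nonzero remainder: 2p-20. Dividing through by 2 gives the monic gcd p-10.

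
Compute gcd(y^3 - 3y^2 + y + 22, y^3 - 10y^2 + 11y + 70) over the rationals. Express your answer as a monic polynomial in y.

Repeated division with remainder:
  y^3 - 3y^2 + y + 22 = (y^3 - 10y^2 + 11y + 70) + (7y^2 - 10y - 48)
  y^3 - 10y^2 + 11y + 70 = ((1/7)y - 60/49)(7y^2 - 10y - 48) + ((275/49)y + 550/49)
  7y^2 - 10y - 48 = ((343/275)y - 1176/275)((275/49)y + 550/49) + (0)
Last nonzero remainder: (275/49)y + 550/49. Dividing through by 275/49 gives the monic gcd y + 2.

y + 2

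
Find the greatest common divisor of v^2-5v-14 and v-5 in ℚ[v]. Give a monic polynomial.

Euclidean algorithm in ℚ[v]:
  v^2-5v-14 = (v)(v-5) + (-14)
  v-5 = (-(1/14)v+5/14)(-14) + (0)
The last nonzero remainder is the constant -14, so the polynomials are coprime and gcd = 1.

1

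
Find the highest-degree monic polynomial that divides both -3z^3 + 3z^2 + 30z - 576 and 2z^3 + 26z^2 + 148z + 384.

z + 6

Repeated division with remainder:
  -3z^3 + 3z^2 + 30z - 576 = (-3/2)(2z^3 + 26z^2 + 148z + 384) + (42z^2 + 252z)
  2z^3 + 26z^2 + 148z + 384 = ((1/21)z + 1/3)(42z^2 + 252z) + (64z + 384)
  42z^2 + 252z = ((21/32)z)(64z + 384) + (0)
Last nonzero remainder: 64z + 384. Dividing through by 64 gives the monic gcd z + 6.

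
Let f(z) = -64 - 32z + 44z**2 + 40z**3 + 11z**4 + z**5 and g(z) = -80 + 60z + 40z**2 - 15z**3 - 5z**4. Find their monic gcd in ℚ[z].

-8 + 2z + 5z**2 + z**3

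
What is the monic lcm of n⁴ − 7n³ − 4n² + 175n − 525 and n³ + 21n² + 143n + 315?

Euclidean algorithm in ℚ[n]:
  n⁴ − 7n³ − 4n² + 175n − 525 = (n − 28)(n³ + 21n² + 143n + 315) + (441n² + 3864n + 8295)
  n³ + 21n² + 143n + 315 = ((1/441)n + 257/9261)(441n² + 3864n + 8295) + ((7480/441)n + 37400/441)
  441n² + 3864n + 8295 = ((194481/7480)n + 731619/7480)((7480/441)n + 37400/441) + (0)
Last nonzero remainder: (7480/441)n + 37400/441. Dividing through by 7480/441 gives the monic gcd n + 5.
Then lcm(f, g) = f·g / gcd(f, g); expanding and making the result monic gives the answer.

n⁶ + 9n⁵ − 53n⁴ − 330n³ + 2023n² + 2625n − 33075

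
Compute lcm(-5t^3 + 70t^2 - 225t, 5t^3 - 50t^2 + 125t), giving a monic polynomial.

t^4 - 19t^3 + 115t^2 - 225t

Euclidean algorithm in ℚ[t]:
  -5t^3 + 70t^2 - 225t = (-1)(5t^3 - 50t^2 + 125t) + (20t^2 - 100t)
  5t^3 - 50t^2 + 125t = ((1/4)t - 5/4)(20t^2 - 100t) + (0)
Last nonzero remainder: 20t^2 - 100t. Dividing through by 20 gives the monic gcd t^2 - 5t.
Then lcm(f, g) = f·g / gcd(f, g); expanding and making the result monic gives the answer.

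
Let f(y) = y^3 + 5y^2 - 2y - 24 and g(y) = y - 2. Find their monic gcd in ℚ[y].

y - 2

Repeated division with remainder:
  y^3 + 5y^2 - 2y - 24 = (y^2 + 7y + 12)(y - 2) + (0)
The last nonzero remainder y - 2 is already monic.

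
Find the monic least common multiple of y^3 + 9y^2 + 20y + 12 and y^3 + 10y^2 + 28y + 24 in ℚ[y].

y^4 + 11y^3 + 38y^2 + 52y + 24

Euclidean algorithm in ℚ[y]:
  y^3 + 9y^2 + 20y + 12 = (y^3 + 10y^2 + 28y + 24) + (−y^2 − 8y − 12)
  y^3 + 10y^2 + 28y + 24 = (−y − 2)(−y^2 − 8y − 12) + (0)
Last nonzero remainder: −y^2 − 8y − 12. Dividing through by −1 gives the monic gcd y^2 + 8y + 12.
Then lcm(f, g) = f·g / gcd(f, g); expanding and making the result monic gives the answer.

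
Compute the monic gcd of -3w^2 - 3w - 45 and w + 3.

1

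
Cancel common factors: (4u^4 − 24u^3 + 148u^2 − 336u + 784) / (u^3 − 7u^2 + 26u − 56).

(4u^2 − 12u + 56)/(u − 4)

By polynomial division,
  4u^4 − 24u^3 + 148u^2 − 336u + 784 = (4u + 4)(u^3 − 7u^2 + 26u − 56) + (72u^2 − 216u + 1008)
  u^3 − 7u^2 + 26u − 56 = ((1/72)u − 1/18)(72u^2 − 216u + 1008) + (0)
Last nonzero remainder: 72u^2 − 216u + 1008. Dividing through by 72 gives the monic gcd u^2 − 3u + 14.
Cancel u^2 − 3u + 14 from numerator and denominator to get the reduced form.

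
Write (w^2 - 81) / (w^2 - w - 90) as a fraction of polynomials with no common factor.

(w - 9)/(w - 10)

Repeated division with remainder:
  w^2 - 81 = (w^2 - w - 90) + (w + 9)
  w^2 - w - 90 = (w - 10)(w + 9) + (0)
The last nonzero remainder w + 9 is already monic.
Cancel w + 9 from numerator and denominator to get the reduced form.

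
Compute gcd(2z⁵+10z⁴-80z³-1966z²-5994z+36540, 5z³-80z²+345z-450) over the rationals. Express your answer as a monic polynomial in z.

z²-13z+30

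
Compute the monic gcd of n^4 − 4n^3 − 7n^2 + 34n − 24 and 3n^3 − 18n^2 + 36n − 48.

By polynomial division,
  n^4 − 4n^3 − 7n^2 + 34n − 24 = ((1/3)n + 2/3)(3n^3 − 18n^2 + 36n − 48) + (−7n^2 + 26n + 8)
  3n^3 − 18n^2 + 36n − 48 = (−(3/7)n + 48/49)(−7n^2 + 26n + 8) + ((684/49)n − 2736/49)
  −7n^2 + 26n + 8 = (−(343/684)n − 49/342)((684/49)n − 2736/49) + (0)
Last nonzero remainder: (684/49)n − 2736/49. Dividing through by 684/49 gives the monic gcd n − 4.

n − 4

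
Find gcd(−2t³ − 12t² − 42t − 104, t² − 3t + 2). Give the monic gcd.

1

Apply the Euclidean algorithm:
  −2t³ − 12t² − 42t − 104 = (−2t − 18)(t² − 3t + 2) + (−92t − 68)
  t² − 3t + 2 = (−(1/92)t + 43/1058)(−92t − 68) + (2520/529)
  −92t − 68 = (−(12167/630)t − 8993/630)(2520/529) + (0)
The last nonzero remainder is the constant 2520/529, so the polynomials are coprime and gcd = 1.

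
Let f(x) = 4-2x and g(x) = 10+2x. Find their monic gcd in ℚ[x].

Repeated division with remainder:
  -2x+4 = (-1)(2x+10) + (14)
  2x+10 = ((1/7)x+5/7)(14) + (0)
The last nonzero remainder is the constant 14, so the polynomials are coprime and gcd = 1.

1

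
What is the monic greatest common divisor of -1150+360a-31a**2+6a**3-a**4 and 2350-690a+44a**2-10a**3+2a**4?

25-10a+a**2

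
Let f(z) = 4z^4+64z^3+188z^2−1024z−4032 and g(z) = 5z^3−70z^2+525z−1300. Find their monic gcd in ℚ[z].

Apply the Euclidean algorithm:
  4z^4+64z^3+188z^2−1024z−4032 = ((4/5)z+24)(5z^3−70z^2+525z−1300) + (1448z^2−12584z+27168)
  5z^3−70z^2+525z−1300 = ((5/1448)z−4805/262088)(1448z^2−12584z+27168) + ((6567880/32761)z−26271520/32761)
  1448z^2−12584z+27168 = ((5929741/820985)z−27814089/820985)((6567880/32761)z−26271520/32761) + (0)
Last nonzero remainder: (6567880/32761)z−26271520/32761. Dividing through by 6567880/32761 gives the monic gcd z−4.

z−4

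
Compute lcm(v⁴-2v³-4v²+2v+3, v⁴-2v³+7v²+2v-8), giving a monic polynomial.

v⁶-4v⁵+8v⁴-6v³-33v²+10v+24

Euclidean algorithm in ℚ[v]:
  v⁴-2v³-4v²+2v+3 = (v⁴-2v³+7v²+2v-8) + (-11v²+11)
  v⁴-2v³+7v²+2v-8 = (-(1/11)v²+(2/11)v-8/11)(-11v²+11) + (0)
Last nonzero remainder: -11v²+11. Dividing through by -11 gives the monic gcd v²-1.
Then lcm(f, g) = f·g / gcd(f, g); expanding and making the result monic gives the answer.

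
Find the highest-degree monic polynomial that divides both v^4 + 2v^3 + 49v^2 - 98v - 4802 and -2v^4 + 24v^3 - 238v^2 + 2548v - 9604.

Euclidean algorithm in ℚ[v]:
  v^4 + 2v^3 + 49v^2 - 98v - 4802 = (-1/2)(-2v^4 + 24v^3 - 238v^2 + 2548v - 9604) + (14v^3 - 70v^2 + 1176v - 9604)
  -2v^4 + 24v^3 - 238v^2 + 2548v - 9604 = (-(1/7)v + 1)(14v^3 - 70v^2 + 1176v - 9604) + (0)
Last nonzero remainder: 14v^3 - 70v^2 + 1176v - 9604. Dividing through by 14 gives the monic gcd v^3 - 5v^2 + 84v - 686.

v^3 - 5v^2 + 84v - 686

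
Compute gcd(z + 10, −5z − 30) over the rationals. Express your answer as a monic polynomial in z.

Repeated division with remainder:
  z + 10 = (−1/5)(−5z − 30) + (4)
  −5z − 30 = (−(5/4)z − 15/2)(4) + (0)
The last nonzero remainder is the constant 4, so the polynomials are coprime and gcd = 1.

1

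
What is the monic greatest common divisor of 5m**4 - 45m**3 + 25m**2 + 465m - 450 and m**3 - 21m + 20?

Repeated division with remainder:
  5m**4 - 45m**3 + 25m**2 + 465m - 450 = (5m - 45)(m**3 - 21m + 20) + (130m**2 - 580m + 450)
  m**3 - 21m + 20 = ((1/130)m + 29/845)(130m**2 - 580m + 450) + (-(770/169)m + 770/169)
  130m**2 - 580m + 450 = (-(2197/77)m + 7605/77)(-(770/169)m + 770/169) + (0)
Last nonzero remainder: -(770/169)m + 770/169. Dividing through by -770/169 gives the monic gcd m - 1.

m - 1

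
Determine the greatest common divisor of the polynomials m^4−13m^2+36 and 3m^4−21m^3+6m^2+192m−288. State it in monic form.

m^2+m−6

By polynomial division,
  m^4−13m^2+36 = (1/3)(3m^4−21m^3+6m^2+192m−288) + (7m^3−15m^2−64m+132)
  3m^4−21m^3+6m^2+192m−288 = ((3/7)m−102/49)(7m^3−15m^2−64m+132) + ((108/49)m^2+(108/49)m−648/49)
  7m^3−15m^2−64m+132 = ((343/108)m−539/54)((108/49)m^2+(108/49)m−648/49) + (0)
Last nonzero remainder: (108/49)m^2+(108/49)m−648/49. Dividing through by 108/49 gives the monic gcd m^2+m−6.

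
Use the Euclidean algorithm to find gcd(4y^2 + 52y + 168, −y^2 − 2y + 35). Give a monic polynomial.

y + 7

Apply the Euclidean algorithm:
  4y^2 + 52y + 168 = (−4)(−y^2 − 2y + 35) + (44y + 308)
  −y^2 − 2y + 35 = (−(1/44)y + 5/44)(44y + 308) + (0)
Last nonzero remainder: 44y + 308. Dividing through by 44 gives the monic gcd y + 7.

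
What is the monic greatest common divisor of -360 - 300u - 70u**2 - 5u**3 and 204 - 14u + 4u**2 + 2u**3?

Repeated division with remainder:
  -5u**3 - 70u**2 - 300u - 360 = (-5/2)(2u**3 + 4u**2 - 14u + 204) + (-60u**2 - 335u + 150)
  2u**3 + 4u**2 - 14u + 204 = (-(1/30)u + 43/360)(-60u**2 - 335u + 150) + ((2233/72)u + 2233/12)
  -60u**2 - 335u + 150 = (-(4320/2233)u + 1800/2233)((2233/72)u + 2233/12) + (0)
Last nonzero remainder: (2233/72)u + 2233/12. Dividing through by 2233/72 gives the monic gcd u + 6.

6 + u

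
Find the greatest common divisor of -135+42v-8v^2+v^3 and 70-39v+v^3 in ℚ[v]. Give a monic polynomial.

Repeated division with remainder:
  v^3-8v^2+42v-135 = (v^3-39v+70) + (-8v^2+81v-205)
  v^3-39v+70 = (-(1/8)v-81/64)(-8v^2+81v-205) + ((2425/64)v-12125/64)
  -8v^2+81v-205 = (-(512/2425)v+2624/2425)((2425/64)v-12125/64) + (0)
Last nonzero remainder: (2425/64)v-12125/64. Dividing through by 2425/64 gives the monic gcd v-5.

-5+v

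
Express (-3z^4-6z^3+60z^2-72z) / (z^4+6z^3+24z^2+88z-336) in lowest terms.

(-3z^2+6z)/(z^2+2z+28)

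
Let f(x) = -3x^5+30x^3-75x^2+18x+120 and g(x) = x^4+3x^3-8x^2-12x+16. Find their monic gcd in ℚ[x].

x^2+2x-8

Repeated division with remainder:
  -3x^5+30x^3-75x^2+18x+120 = (-3x+9)(x^4+3x^3-8x^2-12x+16) + (-21x^3-39x^2+174x-24)
  x^4+3x^3-8x^2-12x+16 = (-(1/21)x-8/147)(-21x^3-39x^2+174x-24) + (-(90/49)x^2-(180/49)x+720/49)
  -21x^3-39x^2+174x-24 = ((343/30)x-49/30)(-(90/49)x^2-(180/49)x+720/49) + (0)
Last nonzero remainder: -(90/49)x^2-(180/49)x+720/49. Dividing through by -90/49 gives the monic gcd x^2+2x-8.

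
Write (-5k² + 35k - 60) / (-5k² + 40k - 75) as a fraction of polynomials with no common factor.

(k - 4)/(k - 5)

Apply the Euclidean algorithm:
  -5k² + 35k - 60 = (-5k² + 40k - 75) + (-5k + 15)
  -5k² + 40k - 75 = (k - 5)(-5k + 15) + (0)
Last nonzero remainder: -5k + 15. Dividing through by -5 gives the monic gcd k - 3.
Cancel k - 3 from numerator and denominator to get the reduced form.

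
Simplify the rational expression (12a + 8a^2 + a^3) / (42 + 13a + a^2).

(2a + a^2)/(7 + a)

By polynomial division,
  a^3 + 8a^2 + 12a = (a - 5)(a^2 + 13a + 42) + (35a + 210)
  a^2 + 13a + 42 = ((1/35)a + 1/5)(35a + 210) + (0)
Last nonzero remainder: 35a + 210. Dividing through by 35 gives the monic gcd a + 6.
Cancel a + 6 from numerator and denominator to get the reduced form.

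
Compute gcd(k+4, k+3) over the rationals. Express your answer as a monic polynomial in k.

1

Repeated division with remainder:
  k+4 = (k+3) + (1)
  k+3 = (k+3)(1) + (0)
The last nonzero remainder is the constant 1, so the polynomials are coprime and gcd = 1.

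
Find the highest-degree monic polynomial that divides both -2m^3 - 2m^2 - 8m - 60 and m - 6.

Euclidean algorithm in ℚ[m]:
  -2m^3 - 2m^2 - 8m - 60 = (-2m^2 - 14m - 92)(m - 6) + (-612)
  m - 6 = (-(1/612)m + 1/102)(-612) + (0)
The last nonzero remainder is the constant -612, so the polynomials are coprime and gcd = 1.

1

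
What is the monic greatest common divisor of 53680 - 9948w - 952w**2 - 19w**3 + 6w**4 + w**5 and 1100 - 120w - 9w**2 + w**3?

-110 + w + w**2

Euclidean algorithm in ℚ[w]:
  w**5 + 6w**4 - 19w**3 - 952w**2 - 9948w + 53680 = (w**2 + 15w + 236)(w**3 - 9w**2 - 120w + 1100) + (1872w**2 + 1872w - 205920)
  w**3 - 9w**2 - 120w + 1100 = ((1/1872)w - 5/936)(1872w**2 + 1872w - 205920) + (0)
Last nonzero remainder: 1872w**2 + 1872w - 205920. Dividing through by 1872 gives the monic gcd w**2 + w - 110.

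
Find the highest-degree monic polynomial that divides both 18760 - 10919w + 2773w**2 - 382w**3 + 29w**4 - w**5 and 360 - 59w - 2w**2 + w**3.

40 - 11w + w**2

By polynomial division,
  -w**5 + 29w**4 - 382w**3 + 2773w**2 - 10919w + 18760 = (-w**2 + 27w - 387)(w**3 - 2w**2 - 59w + 360) + (3952w**2 - 43472w + 158080)
  w**3 - 2w**2 - 59w + 360 = ((1/3952)w + 9/3952)(3952w**2 - 43472w + 158080) + (0)
Last nonzero remainder: 3952w**2 - 43472w + 158080. Dividing through by 3952 gives the monic gcd w**2 - 11w + 40.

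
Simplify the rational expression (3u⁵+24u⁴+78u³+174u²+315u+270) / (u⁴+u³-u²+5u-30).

(3u²+15u+18)/(u-2)

Repeated division with remainder:
  3u⁵+24u⁴+78u³+174u²+315u+270 = (3u+21)(u⁴+u³-u²+5u-30) + (60u³+180u²+300u+900)
  u⁴+u³-u²+5u-30 = ((1/60)u-1/30)(60u³+180u²+300u+900) + (0)
Last nonzero remainder: 60u³+180u²+300u+900. Dividing through by 60 gives the monic gcd u³+3u²+5u+15.
Cancel u³+3u²+5u+15 from numerator and denominator to get the reduced form.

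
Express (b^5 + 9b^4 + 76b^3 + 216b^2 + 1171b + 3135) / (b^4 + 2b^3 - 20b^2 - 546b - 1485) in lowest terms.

Apply the Euclidean algorithm:
  b^5 + 9b^4 + 76b^3 + 216b^2 + 1171b + 3135 = (b + 7)(b^4 + 2b^3 - 20b^2 - 546b - 1485) + (82b^3 + 902b^2 + 6478b + 13530)
  b^4 + 2b^3 - 20b^2 - 546b - 1485 = ((1/82)b - 9/82)(82b^3 + 902b^2 + 6478b + 13530) + (0)
Last nonzero remainder: 82b^3 + 902b^2 + 6478b + 13530. Dividing through by 82 gives the monic gcd b^3 + 11b^2 + 79b + 165.
Cancel b^3 + 11b^2 + 79b + 165 from numerator and denominator to get the reduced form.

(b^2 - 2b + 19)/(b - 9)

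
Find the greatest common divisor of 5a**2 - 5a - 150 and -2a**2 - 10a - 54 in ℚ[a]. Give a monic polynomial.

Euclidean algorithm in ℚ[a]:
  5a**2 - 5a - 150 = (-5/2)(-2a**2 - 10a - 54) + (-30a - 285)
  -2a**2 - 10a - 54 = ((1/15)a - 3/10)(-30a - 285) + (-279/2)
  -30a - 285 = ((20/93)a + 190/93)(-279/2) + (0)
The last nonzero remainder is the constant -279/2, so the polynomials are coprime and gcd = 1.

1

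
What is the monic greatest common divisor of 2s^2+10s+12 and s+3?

By polynomial division,
  2s^2+10s+12 = (2s+4)(s+3) + (0)
The last nonzero remainder s+3 is already monic.

s+3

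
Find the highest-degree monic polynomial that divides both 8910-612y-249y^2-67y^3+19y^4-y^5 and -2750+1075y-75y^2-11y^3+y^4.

55-16y+y^2

Apply the Euclidean algorithm:
  -y^5+19y^4-67y^3-249y^2-612y+8910 = (-y+8)(y^4-11y^3-75y^2+1075y-2750) + (-54y^3+1426y^2-11962y+30910)
  y^4-11y^3-75y^2+1075y-2750 = (-(1/54)y-208/729)(-54y^3+1426y^2-11962y+30910) + ((80446/729)y^2-(1287136/729)y+4424530/729)
  -54y^3+1426y^2-11962y+30910 = (-(19683/40223)y+204849/40223)((80446/729)y^2-(1287136/729)y+4424530/729) + (0)
Last nonzero remainder: (80446/729)y^2-(1287136/729)y+4424530/729. Dividing through by 80446/729 gives the monic gcd y^2-16y+55.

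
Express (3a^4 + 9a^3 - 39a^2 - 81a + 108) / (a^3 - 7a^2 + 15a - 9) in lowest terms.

By polynomial division,
  3a^4 + 9a^3 - 39a^2 - 81a + 108 = (3a + 30)(a^3 - 7a^2 + 15a - 9) + (126a^2 - 504a + 378)
  a^3 - 7a^2 + 15a - 9 = ((1/126)a - 1/42)(126a^2 - 504a + 378) + (0)
Last nonzero remainder: 126a^2 - 504a + 378. Dividing through by 126 gives the monic gcd a^2 - 4a + 3.
Cancel a^2 - 4a + 3 from numerator and denominator to get the reduced form.

(3a^2 + 21a + 36)/(a - 3)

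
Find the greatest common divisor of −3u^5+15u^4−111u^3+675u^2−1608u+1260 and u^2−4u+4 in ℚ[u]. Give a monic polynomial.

u^2−4u+4

Euclidean algorithm in ℚ[u]:
  −3u^5+15u^4−111u^3+675u^2−1608u+1260 = (−3u^3+3u^2−87u+315)(u^2−4u+4) + (0)
The last nonzero remainder u^2−4u+4 is already monic.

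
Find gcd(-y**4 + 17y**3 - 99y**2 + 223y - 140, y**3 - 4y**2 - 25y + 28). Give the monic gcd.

Euclidean algorithm in ℚ[y]:
  -y**4 + 17y**3 - 99y**2 + 223y - 140 = (-y + 13)(y**3 - 4y**2 - 25y + 28) + (-72y**2 + 576y - 504)
  y**3 - 4y**2 - 25y + 28 = (-(1/72)y - 1/18)(-72y**2 + 576y - 504) + (0)
Last nonzero remainder: -72y**2 + 576y - 504. Dividing through by -72 gives the monic gcd y**2 - 8y + 7.

y**2 - 8y + 7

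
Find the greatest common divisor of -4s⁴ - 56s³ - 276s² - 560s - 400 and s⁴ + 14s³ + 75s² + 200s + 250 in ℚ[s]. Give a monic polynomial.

Apply the Euclidean algorithm:
  -4s⁴ - 56s³ - 276s² - 560s - 400 = (-4)(s⁴ + 14s³ + 75s² + 200s + 250) + (24s² + 240s + 600)
  s⁴ + 14s³ + 75s² + 200s + 250 = ((1/24)s² + (1/6)s + 5/12)(24s² + 240s + 600) + (0)
Last nonzero remainder: 24s² + 240s + 600. Dividing through by 24 gives the monic gcd s² + 10s + 25.

s² + 10s + 25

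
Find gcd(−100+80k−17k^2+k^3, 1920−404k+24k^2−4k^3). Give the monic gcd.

−5+k

Euclidean algorithm in ℚ[k]:
  k^3−17k^2+80k−100 = (−1/4)(−4k^3+24k^2−404k+1920) + (−11k^2−21k+380)
  −4k^3+24k^2−404k+1920 = ((4/11)k−348/121)(−11k^2−21k+380) + (−(72912/121)k+364560/121)
  −11k^2−21k+380 = ((1331/72912)k+2299/18228)(−(72912/121)k+364560/121) + (0)
Last nonzero remainder: −(72912/121)k+364560/121. Dividing through by −72912/121 gives the monic gcd k−5.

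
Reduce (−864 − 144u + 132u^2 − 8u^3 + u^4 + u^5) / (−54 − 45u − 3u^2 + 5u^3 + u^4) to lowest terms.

(144 + 2u^2 + u^3)/(9 + 6u + u^2)

By polynomial division,
  u^5 + u^4 − 8u^3 + 132u^2 − 144u − 864 = (u − 4)(u^4 + 5u^3 − 3u^2 − 45u − 54) + (15u^3 + 165u^2 − 270u − 1080)
  u^4 + 5u^3 − 3u^2 − 45u − 54 = ((1/15)u − 2/5)(15u^3 + 165u^2 − 270u − 1080) + (81u^2 − 81u − 486)
  15u^3 + 165u^2 − 270u − 1080 = ((5/27)u + 20/9)(81u^2 − 81u − 486) + (0)
Last nonzero remainder: 81u^2 − 81u − 486. Dividing through by 81 gives the monic gcd u^2 − u − 6.
Cancel u^2 − u − 6 from numerator and denominator to get the reduced form.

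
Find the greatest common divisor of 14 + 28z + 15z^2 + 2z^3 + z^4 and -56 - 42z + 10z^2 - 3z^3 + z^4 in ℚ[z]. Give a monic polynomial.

14 + 14z + z^2 + z^3

Repeated division with remainder:
  z^4 + 2z^3 + 15z^2 + 28z + 14 = (z^4 - 3z^3 + 10z^2 - 42z - 56) + (5z^3 + 5z^2 + 70z + 70)
  z^4 - 3z^3 + 10z^2 - 42z - 56 = ((1/5)z - 4/5)(5z^3 + 5z^2 + 70z + 70) + (0)
Last nonzero remainder: 5z^3 + 5z^2 + 70z + 70. Dividing through by 5 gives the monic gcd z^3 + z^2 + 14z + 14.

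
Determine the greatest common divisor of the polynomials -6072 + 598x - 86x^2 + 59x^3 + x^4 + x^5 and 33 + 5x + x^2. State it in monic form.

Apply the Euclidean algorithm:
  x^5 + x^4 + 59x^3 - 86x^2 + 598x - 6072 = (x^3 - 4x^2 + 46x - 184)(x^2 + 5x + 33) + (0)
The last nonzero remainder x^2 + 5x + 33 is already monic.

33 + 5x + x^2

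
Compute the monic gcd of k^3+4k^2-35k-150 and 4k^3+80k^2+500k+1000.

k^2+10k+25

Repeated division with remainder:
  k^3+4k^2-35k-150 = (1/4)(4k^3+80k^2+500k+1000) + (-16k^2-160k-400)
  4k^3+80k^2+500k+1000 = (-(1/4)k-5/2)(-16k^2-160k-400) + (0)
Last nonzero remainder: -16k^2-160k-400. Dividing through by -16 gives the monic gcd k^2+10k+25.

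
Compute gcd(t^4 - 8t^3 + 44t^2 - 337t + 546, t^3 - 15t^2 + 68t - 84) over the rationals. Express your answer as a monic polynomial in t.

Apply the Euclidean algorithm:
  t^4 - 8t^3 + 44t^2 - 337t + 546 = (t + 7)(t^3 - 15t^2 + 68t - 84) + (81t^2 - 729t + 1134)
  t^3 - 15t^2 + 68t - 84 = ((1/81)t - 2/27)(81t^2 - 729t + 1134) + (0)
Last nonzero remainder: 81t^2 - 729t + 1134. Dividing through by 81 gives the monic gcd t^2 - 9t + 14.

t^2 - 9t + 14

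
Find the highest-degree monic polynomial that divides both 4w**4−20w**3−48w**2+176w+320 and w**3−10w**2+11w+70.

w**2−3w−10

Apply the Euclidean algorithm:
  4w**4−20w**3−48w**2+176w+320 = (4w+20)(w**3−10w**2+11w+70) + (108w**2−324w−1080)
  w**3−10w**2+11w+70 = ((1/108)w−7/108)(108w**2−324w−1080) + (0)
Last nonzero remainder: 108w**2−324w−1080. Dividing through by 108 gives the monic gcd w**2−3w−10.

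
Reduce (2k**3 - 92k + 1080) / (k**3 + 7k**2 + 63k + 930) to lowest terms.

(2k**2 - 20k + 108)/(k**2 - 3k + 93)

Repeated division with remainder:
  2k**3 - 92k + 1080 = (2)(k**3 + 7k**2 + 63k + 930) + (-14k**2 - 218k - 780)
  k**3 + 7k**2 + 63k + 930 = (-(1/14)k + 30/49)(-14k**2 - 218k - 780) + ((6897/49)k + 68970/49)
  -14k**2 - 218k - 780 = (-(686/6897)k - 1274/2299)((6897/49)k + 68970/49) + (0)
Last nonzero remainder: (6897/49)k + 68970/49. Dividing through by 6897/49 gives the monic gcd k + 10.
Cancel k + 10 from numerator and denominator to get the reduced form.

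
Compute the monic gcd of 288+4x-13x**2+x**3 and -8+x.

Apply the Euclidean algorithm:
  x**3-13x**2+4x+288 = (x**2-5x-36)(x-8) + (0)
The last nonzero remainder x-8 is already monic.

-8+x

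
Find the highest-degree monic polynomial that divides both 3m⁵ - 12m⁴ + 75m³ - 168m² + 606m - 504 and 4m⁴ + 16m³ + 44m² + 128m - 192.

m³ + 11m - 12

By polynomial division,
  3m⁵ - 12m⁴ + 75m³ - 168m² + 606m - 504 = ((3/4)m - 6)(4m⁴ + 16m³ + 44m² + 128m - 192) + (138m³ + 1518m - 1656)
  4m⁴ + 16m³ + 44m² + 128m - 192 = ((2/69)m + 8/69)(138m³ + 1518m - 1656) + (0)
Last nonzero remainder: 138m³ + 1518m - 1656. Dividing through by 138 gives the monic gcd m³ + 11m - 12.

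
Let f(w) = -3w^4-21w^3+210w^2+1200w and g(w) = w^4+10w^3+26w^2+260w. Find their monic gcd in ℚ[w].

w^2+10w

Repeated division with remainder:
  -3w^4-21w^3+210w^2+1200w = (-3)(w^4+10w^3+26w^2+260w) + (9w^3+288w^2+1980w)
  w^4+10w^3+26w^2+260w = ((1/9)w-22/9)(9w^3+288w^2+1980w) + (510w^2+5100w)
  9w^3+288w^2+1980w = ((3/170)w+33/85)(510w^2+5100w) + (0)
Last nonzero remainder: 510w^2+5100w. Dividing through by 510 gives the monic gcd w^2+10w.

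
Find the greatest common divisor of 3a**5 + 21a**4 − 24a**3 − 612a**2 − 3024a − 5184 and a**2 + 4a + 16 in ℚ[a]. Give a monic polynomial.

a**2 + 4a + 16

Apply the Euclidean algorithm:
  3a**5 + 21a**4 − 24a**3 − 612a**2 − 3024a − 5184 = (3a**3 + 9a**2 − 108a − 324)(a**2 + 4a + 16) + (0)
The last nonzero remainder a**2 + 4a + 16 is already monic.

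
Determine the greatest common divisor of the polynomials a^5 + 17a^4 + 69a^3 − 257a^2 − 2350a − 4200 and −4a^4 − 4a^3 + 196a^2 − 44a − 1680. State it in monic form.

a^2 + 2a − 35

By polynomial division,
  a^5 + 17a^4 + 69a^3 − 257a^2 − 2350a − 4200 = (−(1/4)a − 4)(−4a^4 − 4a^3 + 196a^2 − 44a − 1680) + (102a^3 + 516a^2 − 2946a − 10920)
  −4a^4 − 4a^3 + 196a^2 − 44a − 1680 = (−(2/51)a + 46/289)(102a^3 + 516a^2 − 2946a − 10920) + (−(480/289)a^2 − (960/289)a + 16800/289)
  102a^3 + 516a^2 − 2946a − 10920 = (−(4913/80)a − 3757/20)(−(480/289)a^2 − (960/289)a + 16800/289) + (0)
Last nonzero remainder: −(480/289)a^2 − (960/289)a + 16800/289. Dividing through by −480/289 gives the monic gcd a^2 + 2a − 35.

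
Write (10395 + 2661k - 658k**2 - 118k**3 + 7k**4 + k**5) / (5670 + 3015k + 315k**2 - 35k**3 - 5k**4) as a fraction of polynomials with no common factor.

(55 - 6k - k**2)/(30 + 5k)

Apply the Euclidean algorithm:
  k**5 + 7k**4 - 118k**3 - 658k**2 + 2661k + 10395 = (-(1/5)k)(-5k**4 - 35k**3 + 315k**2 + 3015k + 5670) + (-55k**3 - 55k**2 + 3795k + 10395)
  -5k**4 - 35k**3 + 315k**2 + 3015k + 5670 = ((1/11)k + 6/11)(-55k**3 - 55k**2 + 3795k + 10395) + (0)
Last nonzero remainder: -55k**3 - 55k**2 + 3795k + 10395. Dividing through by -55 gives the monic gcd k**3 + k**2 - 69k - 189.
Cancel k**3 + k**2 - 69k - 189 from numerator and denominator to get the reduced form.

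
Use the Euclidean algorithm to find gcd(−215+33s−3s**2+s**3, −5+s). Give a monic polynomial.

−5+s

By polynomial division,
  s**3−3s**2+33s−215 = (s**2+2s+43)(s−5) + (0)
The last nonzero remainder s−5 is already monic.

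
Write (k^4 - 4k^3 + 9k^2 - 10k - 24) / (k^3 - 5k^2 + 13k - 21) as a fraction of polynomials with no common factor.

(k^3 - k^2 + 6k + 8)/(k^2 - 2k + 7)

Euclidean algorithm in ℚ[k]:
  k^4 - 4k^3 + 9k^2 - 10k - 24 = (k + 1)(k^3 - 5k^2 + 13k - 21) + (k^2 - 2k - 3)
  k^3 - 5k^2 + 13k - 21 = (k - 3)(k^2 - 2k - 3) + (10k - 30)
  k^2 - 2k - 3 = ((1/10)k + 1/10)(10k - 30) + (0)
Last nonzero remainder: 10k - 30. Dividing through by 10 gives the monic gcd k - 3.
Cancel k - 3 from numerator and denominator to get the reduced form.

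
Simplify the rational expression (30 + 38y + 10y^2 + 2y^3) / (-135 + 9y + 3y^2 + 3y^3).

(2 + 2y)/(-9 + 3y)

By polynomial division,
  2y^3 + 10y^2 + 38y + 30 = (2/3)(3y^3 + 3y^2 + 9y - 135) + (8y^2 + 32y + 120)
  3y^3 + 3y^2 + 9y - 135 = ((3/8)y - 9/8)(8y^2 + 32y + 120) + (0)
Last nonzero remainder: 8y^2 + 32y + 120. Dividing through by 8 gives the monic gcd y^2 + 4y + 15.
Cancel y^2 + 4y + 15 from numerator and denominator to get the reduced form.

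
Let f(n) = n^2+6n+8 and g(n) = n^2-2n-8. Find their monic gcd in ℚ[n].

Repeated division with remainder:
  n^2+6n+8 = (n^2-2n-8) + (8n+16)
  n^2-2n-8 = ((1/8)n-1/2)(8n+16) + (0)
Last nonzero remainder: 8n+16. Dividing through by 8 gives the monic gcd n+2.

n+2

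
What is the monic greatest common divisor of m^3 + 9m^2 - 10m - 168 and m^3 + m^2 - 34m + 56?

m^2 + 3m - 28

By polynomial division,
  m^3 + 9m^2 - 10m - 168 = (m^3 + m^2 - 34m + 56) + (8m^2 + 24m - 224)
  m^3 + m^2 - 34m + 56 = ((1/8)m - 1/4)(8m^2 + 24m - 224) + (0)
Last nonzero remainder: 8m^2 + 24m - 224. Dividing through by 8 gives the monic gcd m^2 + 3m - 28.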